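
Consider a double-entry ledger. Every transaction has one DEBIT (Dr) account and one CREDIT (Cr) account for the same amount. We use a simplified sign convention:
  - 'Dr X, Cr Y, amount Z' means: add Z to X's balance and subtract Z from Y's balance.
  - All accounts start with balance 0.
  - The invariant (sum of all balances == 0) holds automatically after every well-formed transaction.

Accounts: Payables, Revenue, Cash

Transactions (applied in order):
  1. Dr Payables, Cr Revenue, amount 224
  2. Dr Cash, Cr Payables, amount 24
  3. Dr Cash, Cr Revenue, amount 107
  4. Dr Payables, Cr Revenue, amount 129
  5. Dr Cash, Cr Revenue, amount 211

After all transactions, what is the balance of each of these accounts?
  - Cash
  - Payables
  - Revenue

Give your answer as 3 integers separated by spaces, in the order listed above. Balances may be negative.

Answer: 342 329 -671

Derivation:
After txn 1 (Dr Payables, Cr Revenue, amount 224): Payables=224 Revenue=-224
After txn 2 (Dr Cash, Cr Payables, amount 24): Cash=24 Payables=200 Revenue=-224
After txn 3 (Dr Cash, Cr Revenue, amount 107): Cash=131 Payables=200 Revenue=-331
After txn 4 (Dr Payables, Cr Revenue, amount 129): Cash=131 Payables=329 Revenue=-460
After txn 5 (Dr Cash, Cr Revenue, amount 211): Cash=342 Payables=329 Revenue=-671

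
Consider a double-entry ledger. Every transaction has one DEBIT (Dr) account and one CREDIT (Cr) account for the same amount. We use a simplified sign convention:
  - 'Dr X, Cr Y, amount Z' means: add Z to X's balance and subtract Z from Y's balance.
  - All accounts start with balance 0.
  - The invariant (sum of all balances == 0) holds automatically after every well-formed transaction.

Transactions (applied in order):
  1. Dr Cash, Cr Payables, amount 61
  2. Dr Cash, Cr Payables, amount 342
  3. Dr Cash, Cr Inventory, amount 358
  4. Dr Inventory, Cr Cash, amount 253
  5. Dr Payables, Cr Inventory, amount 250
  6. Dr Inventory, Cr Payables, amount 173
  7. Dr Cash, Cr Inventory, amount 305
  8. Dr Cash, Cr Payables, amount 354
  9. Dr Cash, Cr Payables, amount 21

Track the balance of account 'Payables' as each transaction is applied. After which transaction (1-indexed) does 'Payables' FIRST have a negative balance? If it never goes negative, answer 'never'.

Answer: 1

Derivation:
After txn 1: Payables=-61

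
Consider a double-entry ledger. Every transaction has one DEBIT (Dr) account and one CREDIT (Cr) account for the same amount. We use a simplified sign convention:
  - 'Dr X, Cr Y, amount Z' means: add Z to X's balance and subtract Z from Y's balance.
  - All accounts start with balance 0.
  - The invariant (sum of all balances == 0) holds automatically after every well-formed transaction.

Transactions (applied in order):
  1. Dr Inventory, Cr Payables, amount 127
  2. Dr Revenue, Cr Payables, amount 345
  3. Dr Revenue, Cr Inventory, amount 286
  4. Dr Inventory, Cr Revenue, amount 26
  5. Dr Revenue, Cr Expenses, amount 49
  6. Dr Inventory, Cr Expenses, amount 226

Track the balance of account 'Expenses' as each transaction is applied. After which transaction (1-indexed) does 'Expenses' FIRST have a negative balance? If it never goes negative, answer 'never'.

After txn 1: Expenses=0
After txn 2: Expenses=0
After txn 3: Expenses=0
After txn 4: Expenses=0
After txn 5: Expenses=-49

Answer: 5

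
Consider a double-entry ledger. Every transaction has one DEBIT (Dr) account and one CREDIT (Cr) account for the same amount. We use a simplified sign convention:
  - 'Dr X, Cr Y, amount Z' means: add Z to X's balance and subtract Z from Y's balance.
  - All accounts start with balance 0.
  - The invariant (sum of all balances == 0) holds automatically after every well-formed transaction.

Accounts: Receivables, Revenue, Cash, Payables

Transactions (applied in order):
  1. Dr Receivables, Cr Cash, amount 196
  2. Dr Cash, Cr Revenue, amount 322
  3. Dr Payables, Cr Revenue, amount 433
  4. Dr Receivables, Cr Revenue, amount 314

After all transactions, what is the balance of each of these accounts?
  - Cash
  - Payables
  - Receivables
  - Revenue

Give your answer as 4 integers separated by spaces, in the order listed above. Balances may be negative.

Answer: 126 433 510 -1069

Derivation:
After txn 1 (Dr Receivables, Cr Cash, amount 196): Cash=-196 Receivables=196
After txn 2 (Dr Cash, Cr Revenue, amount 322): Cash=126 Receivables=196 Revenue=-322
After txn 3 (Dr Payables, Cr Revenue, amount 433): Cash=126 Payables=433 Receivables=196 Revenue=-755
After txn 4 (Dr Receivables, Cr Revenue, amount 314): Cash=126 Payables=433 Receivables=510 Revenue=-1069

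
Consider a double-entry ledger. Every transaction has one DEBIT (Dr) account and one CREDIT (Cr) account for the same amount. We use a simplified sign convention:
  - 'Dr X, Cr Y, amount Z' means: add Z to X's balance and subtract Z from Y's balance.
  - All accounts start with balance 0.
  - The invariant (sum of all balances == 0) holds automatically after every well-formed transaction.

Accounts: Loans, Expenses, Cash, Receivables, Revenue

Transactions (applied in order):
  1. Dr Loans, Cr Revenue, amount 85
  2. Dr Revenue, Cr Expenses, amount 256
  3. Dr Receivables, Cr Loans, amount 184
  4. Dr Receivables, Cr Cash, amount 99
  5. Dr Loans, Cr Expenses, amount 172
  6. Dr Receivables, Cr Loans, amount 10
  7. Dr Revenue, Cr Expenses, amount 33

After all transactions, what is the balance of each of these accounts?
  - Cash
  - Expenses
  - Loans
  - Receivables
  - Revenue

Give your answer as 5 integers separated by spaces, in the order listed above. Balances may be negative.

After txn 1 (Dr Loans, Cr Revenue, amount 85): Loans=85 Revenue=-85
After txn 2 (Dr Revenue, Cr Expenses, amount 256): Expenses=-256 Loans=85 Revenue=171
After txn 3 (Dr Receivables, Cr Loans, amount 184): Expenses=-256 Loans=-99 Receivables=184 Revenue=171
After txn 4 (Dr Receivables, Cr Cash, amount 99): Cash=-99 Expenses=-256 Loans=-99 Receivables=283 Revenue=171
After txn 5 (Dr Loans, Cr Expenses, amount 172): Cash=-99 Expenses=-428 Loans=73 Receivables=283 Revenue=171
After txn 6 (Dr Receivables, Cr Loans, amount 10): Cash=-99 Expenses=-428 Loans=63 Receivables=293 Revenue=171
After txn 7 (Dr Revenue, Cr Expenses, amount 33): Cash=-99 Expenses=-461 Loans=63 Receivables=293 Revenue=204

Answer: -99 -461 63 293 204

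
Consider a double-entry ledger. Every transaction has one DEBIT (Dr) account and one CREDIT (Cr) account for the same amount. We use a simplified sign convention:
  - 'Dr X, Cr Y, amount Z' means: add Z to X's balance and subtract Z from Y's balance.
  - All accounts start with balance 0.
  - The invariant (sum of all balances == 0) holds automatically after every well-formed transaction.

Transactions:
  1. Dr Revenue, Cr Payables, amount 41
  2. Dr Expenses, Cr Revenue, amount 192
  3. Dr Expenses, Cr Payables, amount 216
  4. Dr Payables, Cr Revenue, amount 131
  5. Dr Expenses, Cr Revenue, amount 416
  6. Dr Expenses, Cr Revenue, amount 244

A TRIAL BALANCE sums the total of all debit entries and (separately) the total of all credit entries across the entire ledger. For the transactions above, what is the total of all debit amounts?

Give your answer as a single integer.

Answer: 1240

Derivation:
Txn 1: debit+=41
Txn 2: debit+=192
Txn 3: debit+=216
Txn 4: debit+=131
Txn 5: debit+=416
Txn 6: debit+=244
Total debits = 1240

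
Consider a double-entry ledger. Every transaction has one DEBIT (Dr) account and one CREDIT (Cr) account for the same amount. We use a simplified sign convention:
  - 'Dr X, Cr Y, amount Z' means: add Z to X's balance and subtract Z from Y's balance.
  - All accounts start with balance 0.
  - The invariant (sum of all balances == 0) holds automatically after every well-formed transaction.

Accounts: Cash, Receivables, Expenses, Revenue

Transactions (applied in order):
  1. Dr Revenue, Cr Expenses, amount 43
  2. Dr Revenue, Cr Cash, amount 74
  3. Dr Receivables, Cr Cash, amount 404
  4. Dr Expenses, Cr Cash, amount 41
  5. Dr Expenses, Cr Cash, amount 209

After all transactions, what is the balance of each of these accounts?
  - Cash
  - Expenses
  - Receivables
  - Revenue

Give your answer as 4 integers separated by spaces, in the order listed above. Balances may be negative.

Answer: -728 207 404 117

Derivation:
After txn 1 (Dr Revenue, Cr Expenses, amount 43): Expenses=-43 Revenue=43
After txn 2 (Dr Revenue, Cr Cash, amount 74): Cash=-74 Expenses=-43 Revenue=117
After txn 3 (Dr Receivables, Cr Cash, amount 404): Cash=-478 Expenses=-43 Receivables=404 Revenue=117
After txn 4 (Dr Expenses, Cr Cash, amount 41): Cash=-519 Expenses=-2 Receivables=404 Revenue=117
After txn 5 (Dr Expenses, Cr Cash, amount 209): Cash=-728 Expenses=207 Receivables=404 Revenue=117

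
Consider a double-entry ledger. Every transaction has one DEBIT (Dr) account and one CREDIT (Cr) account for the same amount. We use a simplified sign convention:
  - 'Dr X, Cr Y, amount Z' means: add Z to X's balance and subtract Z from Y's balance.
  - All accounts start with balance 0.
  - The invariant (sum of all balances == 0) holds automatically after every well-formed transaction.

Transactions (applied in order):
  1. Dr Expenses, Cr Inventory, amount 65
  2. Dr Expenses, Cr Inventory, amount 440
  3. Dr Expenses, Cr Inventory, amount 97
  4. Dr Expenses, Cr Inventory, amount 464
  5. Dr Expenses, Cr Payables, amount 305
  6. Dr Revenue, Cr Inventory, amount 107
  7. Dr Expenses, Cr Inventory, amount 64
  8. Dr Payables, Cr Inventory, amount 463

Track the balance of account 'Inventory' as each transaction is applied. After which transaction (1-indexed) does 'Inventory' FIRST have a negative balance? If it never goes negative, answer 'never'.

After txn 1: Inventory=-65

Answer: 1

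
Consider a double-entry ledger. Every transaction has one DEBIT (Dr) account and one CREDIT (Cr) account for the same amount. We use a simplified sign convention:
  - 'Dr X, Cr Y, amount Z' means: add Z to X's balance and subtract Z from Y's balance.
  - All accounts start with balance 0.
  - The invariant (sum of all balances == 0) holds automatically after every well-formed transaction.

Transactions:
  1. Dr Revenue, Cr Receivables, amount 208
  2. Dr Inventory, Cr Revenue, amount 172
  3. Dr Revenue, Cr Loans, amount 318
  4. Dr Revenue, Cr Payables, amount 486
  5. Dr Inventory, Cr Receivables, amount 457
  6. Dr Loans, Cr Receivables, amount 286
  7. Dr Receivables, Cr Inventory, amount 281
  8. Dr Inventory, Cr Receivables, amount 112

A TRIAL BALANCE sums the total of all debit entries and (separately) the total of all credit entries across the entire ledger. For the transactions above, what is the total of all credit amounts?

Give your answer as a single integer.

Txn 1: credit+=208
Txn 2: credit+=172
Txn 3: credit+=318
Txn 4: credit+=486
Txn 5: credit+=457
Txn 6: credit+=286
Txn 7: credit+=281
Txn 8: credit+=112
Total credits = 2320

Answer: 2320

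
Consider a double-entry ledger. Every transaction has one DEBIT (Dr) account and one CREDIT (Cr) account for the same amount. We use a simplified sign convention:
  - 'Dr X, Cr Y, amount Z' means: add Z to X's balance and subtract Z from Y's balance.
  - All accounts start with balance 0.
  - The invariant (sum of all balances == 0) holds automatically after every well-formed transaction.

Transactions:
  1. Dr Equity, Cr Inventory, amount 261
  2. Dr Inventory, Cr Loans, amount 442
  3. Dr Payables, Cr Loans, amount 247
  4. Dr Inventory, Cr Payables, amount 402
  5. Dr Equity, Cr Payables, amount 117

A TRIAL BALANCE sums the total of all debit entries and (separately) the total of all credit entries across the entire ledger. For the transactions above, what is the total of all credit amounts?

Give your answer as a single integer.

Txn 1: credit+=261
Txn 2: credit+=442
Txn 3: credit+=247
Txn 4: credit+=402
Txn 5: credit+=117
Total credits = 1469

Answer: 1469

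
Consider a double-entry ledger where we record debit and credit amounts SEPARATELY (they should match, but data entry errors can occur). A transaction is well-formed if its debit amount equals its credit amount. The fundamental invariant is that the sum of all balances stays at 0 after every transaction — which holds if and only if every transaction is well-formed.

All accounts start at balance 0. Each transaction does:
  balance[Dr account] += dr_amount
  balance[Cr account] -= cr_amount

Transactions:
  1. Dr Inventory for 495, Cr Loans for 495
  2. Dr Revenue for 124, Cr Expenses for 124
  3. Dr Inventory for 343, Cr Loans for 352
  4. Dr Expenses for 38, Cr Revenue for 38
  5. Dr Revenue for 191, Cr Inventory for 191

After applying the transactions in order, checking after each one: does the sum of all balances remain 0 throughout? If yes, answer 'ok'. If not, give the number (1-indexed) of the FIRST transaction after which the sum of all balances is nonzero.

Answer: 3

Derivation:
After txn 1: dr=495 cr=495 sum_balances=0
After txn 2: dr=124 cr=124 sum_balances=0
After txn 3: dr=343 cr=352 sum_balances=-9
After txn 4: dr=38 cr=38 sum_balances=-9
After txn 5: dr=191 cr=191 sum_balances=-9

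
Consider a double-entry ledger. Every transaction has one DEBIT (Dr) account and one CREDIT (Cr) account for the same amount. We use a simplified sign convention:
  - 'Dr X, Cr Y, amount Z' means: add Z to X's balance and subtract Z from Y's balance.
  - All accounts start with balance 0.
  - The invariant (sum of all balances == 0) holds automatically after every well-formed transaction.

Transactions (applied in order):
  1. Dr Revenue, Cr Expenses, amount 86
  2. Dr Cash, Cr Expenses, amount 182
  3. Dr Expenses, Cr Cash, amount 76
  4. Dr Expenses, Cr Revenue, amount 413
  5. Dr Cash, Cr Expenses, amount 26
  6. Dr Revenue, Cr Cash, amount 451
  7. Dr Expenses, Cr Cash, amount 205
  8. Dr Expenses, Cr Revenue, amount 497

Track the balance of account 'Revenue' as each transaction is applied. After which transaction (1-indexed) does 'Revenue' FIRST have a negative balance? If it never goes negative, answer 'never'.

After txn 1: Revenue=86
After txn 2: Revenue=86
After txn 3: Revenue=86
After txn 4: Revenue=-327

Answer: 4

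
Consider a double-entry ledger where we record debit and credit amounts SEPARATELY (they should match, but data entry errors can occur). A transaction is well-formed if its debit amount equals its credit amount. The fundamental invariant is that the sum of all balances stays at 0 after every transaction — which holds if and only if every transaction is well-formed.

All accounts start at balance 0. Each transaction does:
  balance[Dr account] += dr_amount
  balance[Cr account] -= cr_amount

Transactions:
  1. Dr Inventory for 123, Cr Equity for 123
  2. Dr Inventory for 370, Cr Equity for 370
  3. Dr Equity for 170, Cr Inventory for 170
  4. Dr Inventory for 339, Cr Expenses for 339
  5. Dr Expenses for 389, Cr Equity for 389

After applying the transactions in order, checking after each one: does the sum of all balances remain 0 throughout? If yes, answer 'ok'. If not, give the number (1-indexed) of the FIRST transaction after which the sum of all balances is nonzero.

Answer: ok

Derivation:
After txn 1: dr=123 cr=123 sum_balances=0
After txn 2: dr=370 cr=370 sum_balances=0
After txn 3: dr=170 cr=170 sum_balances=0
After txn 4: dr=339 cr=339 sum_balances=0
After txn 5: dr=389 cr=389 sum_balances=0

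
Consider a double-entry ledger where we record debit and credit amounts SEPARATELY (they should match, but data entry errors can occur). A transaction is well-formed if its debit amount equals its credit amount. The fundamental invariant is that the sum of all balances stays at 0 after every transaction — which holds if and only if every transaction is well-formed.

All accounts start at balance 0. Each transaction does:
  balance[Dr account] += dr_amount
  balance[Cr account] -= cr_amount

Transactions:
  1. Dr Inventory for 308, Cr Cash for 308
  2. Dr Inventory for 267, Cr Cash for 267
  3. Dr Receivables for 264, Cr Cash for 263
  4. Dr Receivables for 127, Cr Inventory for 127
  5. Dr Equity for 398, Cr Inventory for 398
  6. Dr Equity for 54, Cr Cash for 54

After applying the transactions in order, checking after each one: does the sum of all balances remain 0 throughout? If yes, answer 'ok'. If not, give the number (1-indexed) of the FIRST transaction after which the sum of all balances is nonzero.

After txn 1: dr=308 cr=308 sum_balances=0
After txn 2: dr=267 cr=267 sum_balances=0
After txn 3: dr=264 cr=263 sum_balances=1
After txn 4: dr=127 cr=127 sum_balances=1
After txn 5: dr=398 cr=398 sum_balances=1
After txn 6: dr=54 cr=54 sum_balances=1

Answer: 3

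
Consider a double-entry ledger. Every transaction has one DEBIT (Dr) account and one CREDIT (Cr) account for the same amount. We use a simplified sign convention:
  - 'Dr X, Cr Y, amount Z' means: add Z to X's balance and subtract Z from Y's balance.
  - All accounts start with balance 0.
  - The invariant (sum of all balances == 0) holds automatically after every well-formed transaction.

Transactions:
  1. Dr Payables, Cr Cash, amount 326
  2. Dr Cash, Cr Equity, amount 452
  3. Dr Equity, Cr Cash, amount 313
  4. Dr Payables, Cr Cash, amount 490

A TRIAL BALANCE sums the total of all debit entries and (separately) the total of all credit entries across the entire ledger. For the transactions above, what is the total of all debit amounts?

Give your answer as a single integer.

Answer: 1581

Derivation:
Txn 1: debit+=326
Txn 2: debit+=452
Txn 3: debit+=313
Txn 4: debit+=490
Total debits = 1581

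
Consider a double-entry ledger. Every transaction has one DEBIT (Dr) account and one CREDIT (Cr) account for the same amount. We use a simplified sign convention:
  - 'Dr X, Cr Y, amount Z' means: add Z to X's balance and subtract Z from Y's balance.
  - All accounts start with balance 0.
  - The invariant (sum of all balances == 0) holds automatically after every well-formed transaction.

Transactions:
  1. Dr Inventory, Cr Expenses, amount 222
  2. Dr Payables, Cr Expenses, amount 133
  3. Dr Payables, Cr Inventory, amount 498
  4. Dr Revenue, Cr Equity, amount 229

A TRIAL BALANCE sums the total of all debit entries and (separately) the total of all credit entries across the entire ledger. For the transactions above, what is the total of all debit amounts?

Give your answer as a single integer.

Txn 1: debit+=222
Txn 2: debit+=133
Txn 3: debit+=498
Txn 4: debit+=229
Total debits = 1082

Answer: 1082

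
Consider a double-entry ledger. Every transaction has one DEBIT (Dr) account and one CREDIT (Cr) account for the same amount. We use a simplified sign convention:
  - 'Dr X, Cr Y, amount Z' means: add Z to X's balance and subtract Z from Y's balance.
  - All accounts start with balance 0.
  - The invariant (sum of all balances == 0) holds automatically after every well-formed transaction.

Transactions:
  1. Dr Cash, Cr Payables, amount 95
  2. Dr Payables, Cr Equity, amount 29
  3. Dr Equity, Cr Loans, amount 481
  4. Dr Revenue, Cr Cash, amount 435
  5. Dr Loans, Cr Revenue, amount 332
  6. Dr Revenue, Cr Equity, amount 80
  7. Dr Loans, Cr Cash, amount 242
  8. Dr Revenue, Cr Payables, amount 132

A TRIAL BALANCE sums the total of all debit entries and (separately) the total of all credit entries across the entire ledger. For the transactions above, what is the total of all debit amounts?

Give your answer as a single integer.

Answer: 1826

Derivation:
Txn 1: debit+=95
Txn 2: debit+=29
Txn 3: debit+=481
Txn 4: debit+=435
Txn 5: debit+=332
Txn 6: debit+=80
Txn 7: debit+=242
Txn 8: debit+=132
Total debits = 1826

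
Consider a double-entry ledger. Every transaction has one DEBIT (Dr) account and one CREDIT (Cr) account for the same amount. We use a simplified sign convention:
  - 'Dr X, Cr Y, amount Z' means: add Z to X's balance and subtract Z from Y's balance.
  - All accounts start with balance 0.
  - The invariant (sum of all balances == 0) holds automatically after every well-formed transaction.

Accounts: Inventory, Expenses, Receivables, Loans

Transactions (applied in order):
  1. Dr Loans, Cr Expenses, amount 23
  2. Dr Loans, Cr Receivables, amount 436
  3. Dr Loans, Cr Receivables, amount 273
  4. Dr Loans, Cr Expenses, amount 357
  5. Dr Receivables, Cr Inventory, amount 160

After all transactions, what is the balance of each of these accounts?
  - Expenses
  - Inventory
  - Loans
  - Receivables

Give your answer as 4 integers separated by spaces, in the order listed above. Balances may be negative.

After txn 1 (Dr Loans, Cr Expenses, amount 23): Expenses=-23 Loans=23
After txn 2 (Dr Loans, Cr Receivables, amount 436): Expenses=-23 Loans=459 Receivables=-436
After txn 3 (Dr Loans, Cr Receivables, amount 273): Expenses=-23 Loans=732 Receivables=-709
After txn 4 (Dr Loans, Cr Expenses, amount 357): Expenses=-380 Loans=1089 Receivables=-709
After txn 5 (Dr Receivables, Cr Inventory, amount 160): Expenses=-380 Inventory=-160 Loans=1089 Receivables=-549

Answer: -380 -160 1089 -549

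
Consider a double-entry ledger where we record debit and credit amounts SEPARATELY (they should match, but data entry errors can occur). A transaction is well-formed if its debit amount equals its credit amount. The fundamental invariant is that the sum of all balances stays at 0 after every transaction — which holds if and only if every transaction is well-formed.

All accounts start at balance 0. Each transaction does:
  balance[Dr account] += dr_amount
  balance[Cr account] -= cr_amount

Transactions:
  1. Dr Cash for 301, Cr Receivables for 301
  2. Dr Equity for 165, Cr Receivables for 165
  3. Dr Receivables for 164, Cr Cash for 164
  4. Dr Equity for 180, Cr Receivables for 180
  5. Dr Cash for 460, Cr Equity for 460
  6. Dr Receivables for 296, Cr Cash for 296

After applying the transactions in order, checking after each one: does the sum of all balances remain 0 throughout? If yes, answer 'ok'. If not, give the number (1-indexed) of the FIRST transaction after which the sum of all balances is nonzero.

Answer: ok

Derivation:
After txn 1: dr=301 cr=301 sum_balances=0
After txn 2: dr=165 cr=165 sum_balances=0
After txn 3: dr=164 cr=164 sum_balances=0
After txn 4: dr=180 cr=180 sum_balances=0
After txn 5: dr=460 cr=460 sum_balances=0
After txn 6: dr=296 cr=296 sum_balances=0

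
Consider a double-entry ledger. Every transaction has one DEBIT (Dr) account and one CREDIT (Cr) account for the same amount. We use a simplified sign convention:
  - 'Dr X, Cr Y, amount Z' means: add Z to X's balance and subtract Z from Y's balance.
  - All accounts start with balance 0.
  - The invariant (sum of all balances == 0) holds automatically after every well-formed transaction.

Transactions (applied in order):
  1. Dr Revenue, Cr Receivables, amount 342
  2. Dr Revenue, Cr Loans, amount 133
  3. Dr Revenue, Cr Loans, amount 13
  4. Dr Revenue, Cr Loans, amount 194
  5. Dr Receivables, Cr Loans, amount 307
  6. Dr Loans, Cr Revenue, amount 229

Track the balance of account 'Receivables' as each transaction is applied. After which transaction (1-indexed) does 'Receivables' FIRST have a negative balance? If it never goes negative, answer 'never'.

After txn 1: Receivables=-342

Answer: 1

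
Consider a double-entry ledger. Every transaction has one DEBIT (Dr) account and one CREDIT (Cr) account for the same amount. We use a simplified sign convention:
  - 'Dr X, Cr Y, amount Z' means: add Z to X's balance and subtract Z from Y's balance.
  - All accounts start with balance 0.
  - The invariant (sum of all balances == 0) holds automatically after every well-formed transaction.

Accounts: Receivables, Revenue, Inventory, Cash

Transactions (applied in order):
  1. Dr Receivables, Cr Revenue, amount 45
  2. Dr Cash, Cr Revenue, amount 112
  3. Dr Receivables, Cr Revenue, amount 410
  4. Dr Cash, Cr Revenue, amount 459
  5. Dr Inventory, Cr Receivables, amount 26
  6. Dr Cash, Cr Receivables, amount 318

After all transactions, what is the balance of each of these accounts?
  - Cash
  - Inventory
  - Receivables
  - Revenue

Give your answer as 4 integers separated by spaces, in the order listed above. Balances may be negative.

Answer: 889 26 111 -1026

Derivation:
After txn 1 (Dr Receivables, Cr Revenue, amount 45): Receivables=45 Revenue=-45
After txn 2 (Dr Cash, Cr Revenue, amount 112): Cash=112 Receivables=45 Revenue=-157
After txn 3 (Dr Receivables, Cr Revenue, amount 410): Cash=112 Receivables=455 Revenue=-567
After txn 4 (Dr Cash, Cr Revenue, amount 459): Cash=571 Receivables=455 Revenue=-1026
After txn 5 (Dr Inventory, Cr Receivables, amount 26): Cash=571 Inventory=26 Receivables=429 Revenue=-1026
After txn 6 (Dr Cash, Cr Receivables, amount 318): Cash=889 Inventory=26 Receivables=111 Revenue=-1026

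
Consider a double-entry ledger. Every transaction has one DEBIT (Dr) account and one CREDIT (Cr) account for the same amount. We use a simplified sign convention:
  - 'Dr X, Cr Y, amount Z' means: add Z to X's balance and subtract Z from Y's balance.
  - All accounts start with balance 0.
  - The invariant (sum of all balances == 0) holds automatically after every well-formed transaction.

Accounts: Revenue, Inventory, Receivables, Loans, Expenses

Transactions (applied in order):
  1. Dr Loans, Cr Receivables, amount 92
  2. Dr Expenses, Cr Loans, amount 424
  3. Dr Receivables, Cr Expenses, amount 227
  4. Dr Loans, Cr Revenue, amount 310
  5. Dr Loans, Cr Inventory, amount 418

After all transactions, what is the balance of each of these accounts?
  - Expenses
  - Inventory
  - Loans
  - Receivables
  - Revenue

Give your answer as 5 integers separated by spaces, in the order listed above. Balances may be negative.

Answer: 197 -418 396 135 -310

Derivation:
After txn 1 (Dr Loans, Cr Receivables, amount 92): Loans=92 Receivables=-92
After txn 2 (Dr Expenses, Cr Loans, amount 424): Expenses=424 Loans=-332 Receivables=-92
After txn 3 (Dr Receivables, Cr Expenses, amount 227): Expenses=197 Loans=-332 Receivables=135
After txn 4 (Dr Loans, Cr Revenue, amount 310): Expenses=197 Loans=-22 Receivables=135 Revenue=-310
After txn 5 (Dr Loans, Cr Inventory, amount 418): Expenses=197 Inventory=-418 Loans=396 Receivables=135 Revenue=-310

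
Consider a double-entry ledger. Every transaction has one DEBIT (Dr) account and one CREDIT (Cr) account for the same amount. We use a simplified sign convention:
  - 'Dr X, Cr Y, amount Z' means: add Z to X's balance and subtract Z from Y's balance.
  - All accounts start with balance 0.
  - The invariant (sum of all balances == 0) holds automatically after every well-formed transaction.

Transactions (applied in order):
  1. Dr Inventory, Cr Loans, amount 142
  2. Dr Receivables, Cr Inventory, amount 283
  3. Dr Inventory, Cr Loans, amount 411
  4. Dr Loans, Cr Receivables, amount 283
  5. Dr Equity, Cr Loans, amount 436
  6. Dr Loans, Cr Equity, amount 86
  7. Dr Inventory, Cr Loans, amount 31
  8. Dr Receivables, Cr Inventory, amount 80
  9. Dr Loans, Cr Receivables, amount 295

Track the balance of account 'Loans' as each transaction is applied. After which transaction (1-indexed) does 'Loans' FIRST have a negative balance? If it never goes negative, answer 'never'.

After txn 1: Loans=-142

Answer: 1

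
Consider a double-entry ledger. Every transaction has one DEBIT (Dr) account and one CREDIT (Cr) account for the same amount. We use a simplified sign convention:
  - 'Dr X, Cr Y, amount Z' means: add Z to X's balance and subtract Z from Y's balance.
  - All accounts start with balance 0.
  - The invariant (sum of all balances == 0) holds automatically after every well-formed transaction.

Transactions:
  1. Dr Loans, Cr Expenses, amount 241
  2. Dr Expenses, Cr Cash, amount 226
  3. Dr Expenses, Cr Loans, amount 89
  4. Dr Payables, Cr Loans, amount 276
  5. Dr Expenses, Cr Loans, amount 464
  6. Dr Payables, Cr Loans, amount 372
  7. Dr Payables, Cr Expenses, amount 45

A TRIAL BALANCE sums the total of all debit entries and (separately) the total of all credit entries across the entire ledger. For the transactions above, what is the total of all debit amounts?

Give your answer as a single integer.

Txn 1: debit+=241
Txn 2: debit+=226
Txn 3: debit+=89
Txn 4: debit+=276
Txn 5: debit+=464
Txn 6: debit+=372
Txn 7: debit+=45
Total debits = 1713

Answer: 1713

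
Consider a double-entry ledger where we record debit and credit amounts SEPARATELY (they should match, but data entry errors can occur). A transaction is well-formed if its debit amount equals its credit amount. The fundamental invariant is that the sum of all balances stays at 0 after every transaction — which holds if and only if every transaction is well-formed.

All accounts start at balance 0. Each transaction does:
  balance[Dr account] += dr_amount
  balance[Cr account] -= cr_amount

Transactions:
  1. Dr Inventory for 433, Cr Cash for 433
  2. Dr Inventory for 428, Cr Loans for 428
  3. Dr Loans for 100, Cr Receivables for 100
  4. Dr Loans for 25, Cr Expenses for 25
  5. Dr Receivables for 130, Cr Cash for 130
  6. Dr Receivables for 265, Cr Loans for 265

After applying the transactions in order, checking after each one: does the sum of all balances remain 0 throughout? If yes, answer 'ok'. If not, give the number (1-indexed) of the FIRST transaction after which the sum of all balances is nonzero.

After txn 1: dr=433 cr=433 sum_balances=0
After txn 2: dr=428 cr=428 sum_balances=0
After txn 3: dr=100 cr=100 sum_balances=0
After txn 4: dr=25 cr=25 sum_balances=0
After txn 5: dr=130 cr=130 sum_balances=0
After txn 6: dr=265 cr=265 sum_balances=0

Answer: ok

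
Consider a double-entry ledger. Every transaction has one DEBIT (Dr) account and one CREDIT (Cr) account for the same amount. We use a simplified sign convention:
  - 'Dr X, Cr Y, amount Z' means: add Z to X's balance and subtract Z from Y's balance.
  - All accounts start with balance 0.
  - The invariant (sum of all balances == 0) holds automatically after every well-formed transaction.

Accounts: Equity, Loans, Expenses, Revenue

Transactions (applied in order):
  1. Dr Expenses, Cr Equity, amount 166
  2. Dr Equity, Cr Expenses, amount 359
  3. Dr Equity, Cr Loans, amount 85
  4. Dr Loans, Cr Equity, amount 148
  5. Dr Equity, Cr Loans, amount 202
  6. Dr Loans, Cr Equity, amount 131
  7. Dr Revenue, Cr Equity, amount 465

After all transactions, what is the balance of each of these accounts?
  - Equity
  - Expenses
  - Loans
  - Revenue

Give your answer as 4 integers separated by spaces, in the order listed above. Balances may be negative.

Answer: -264 -193 -8 465

Derivation:
After txn 1 (Dr Expenses, Cr Equity, amount 166): Equity=-166 Expenses=166
After txn 2 (Dr Equity, Cr Expenses, amount 359): Equity=193 Expenses=-193
After txn 3 (Dr Equity, Cr Loans, amount 85): Equity=278 Expenses=-193 Loans=-85
After txn 4 (Dr Loans, Cr Equity, amount 148): Equity=130 Expenses=-193 Loans=63
After txn 5 (Dr Equity, Cr Loans, amount 202): Equity=332 Expenses=-193 Loans=-139
After txn 6 (Dr Loans, Cr Equity, amount 131): Equity=201 Expenses=-193 Loans=-8
After txn 7 (Dr Revenue, Cr Equity, amount 465): Equity=-264 Expenses=-193 Loans=-8 Revenue=465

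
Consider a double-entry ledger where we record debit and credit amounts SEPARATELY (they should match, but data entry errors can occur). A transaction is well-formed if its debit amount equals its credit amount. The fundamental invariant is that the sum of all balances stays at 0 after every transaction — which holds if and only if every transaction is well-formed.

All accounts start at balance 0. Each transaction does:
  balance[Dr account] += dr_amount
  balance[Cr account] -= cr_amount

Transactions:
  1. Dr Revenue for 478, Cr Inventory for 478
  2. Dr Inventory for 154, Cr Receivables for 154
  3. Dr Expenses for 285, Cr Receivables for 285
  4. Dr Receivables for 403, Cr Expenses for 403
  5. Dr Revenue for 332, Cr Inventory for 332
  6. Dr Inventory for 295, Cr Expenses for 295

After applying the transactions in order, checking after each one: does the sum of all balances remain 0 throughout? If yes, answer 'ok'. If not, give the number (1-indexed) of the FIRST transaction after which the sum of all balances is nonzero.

Answer: ok

Derivation:
After txn 1: dr=478 cr=478 sum_balances=0
After txn 2: dr=154 cr=154 sum_balances=0
After txn 3: dr=285 cr=285 sum_balances=0
After txn 4: dr=403 cr=403 sum_balances=0
After txn 5: dr=332 cr=332 sum_balances=0
After txn 6: dr=295 cr=295 sum_balances=0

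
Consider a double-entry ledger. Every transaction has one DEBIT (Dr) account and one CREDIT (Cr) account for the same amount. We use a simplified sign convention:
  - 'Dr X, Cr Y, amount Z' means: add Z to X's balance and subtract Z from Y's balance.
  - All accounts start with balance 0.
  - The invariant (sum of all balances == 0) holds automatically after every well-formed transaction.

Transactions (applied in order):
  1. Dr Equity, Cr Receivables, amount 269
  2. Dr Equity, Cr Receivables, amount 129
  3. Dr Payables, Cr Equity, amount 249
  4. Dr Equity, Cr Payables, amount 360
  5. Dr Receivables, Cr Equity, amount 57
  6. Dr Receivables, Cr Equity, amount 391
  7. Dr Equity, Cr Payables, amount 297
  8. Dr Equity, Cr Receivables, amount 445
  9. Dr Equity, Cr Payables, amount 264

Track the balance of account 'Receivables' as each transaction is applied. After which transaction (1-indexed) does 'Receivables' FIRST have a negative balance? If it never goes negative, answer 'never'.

After txn 1: Receivables=-269

Answer: 1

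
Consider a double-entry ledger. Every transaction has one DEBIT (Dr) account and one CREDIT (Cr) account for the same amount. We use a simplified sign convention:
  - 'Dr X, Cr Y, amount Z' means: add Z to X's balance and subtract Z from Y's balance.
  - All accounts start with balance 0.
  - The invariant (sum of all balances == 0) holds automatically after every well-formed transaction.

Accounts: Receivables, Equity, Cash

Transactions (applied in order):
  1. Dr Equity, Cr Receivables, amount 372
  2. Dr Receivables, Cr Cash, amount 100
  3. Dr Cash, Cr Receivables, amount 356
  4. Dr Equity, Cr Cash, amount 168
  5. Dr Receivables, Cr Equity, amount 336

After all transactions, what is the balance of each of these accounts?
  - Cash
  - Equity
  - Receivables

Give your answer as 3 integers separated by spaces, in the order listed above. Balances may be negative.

Answer: 88 204 -292

Derivation:
After txn 1 (Dr Equity, Cr Receivables, amount 372): Equity=372 Receivables=-372
After txn 2 (Dr Receivables, Cr Cash, amount 100): Cash=-100 Equity=372 Receivables=-272
After txn 3 (Dr Cash, Cr Receivables, amount 356): Cash=256 Equity=372 Receivables=-628
After txn 4 (Dr Equity, Cr Cash, amount 168): Cash=88 Equity=540 Receivables=-628
After txn 5 (Dr Receivables, Cr Equity, amount 336): Cash=88 Equity=204 Receivables=-292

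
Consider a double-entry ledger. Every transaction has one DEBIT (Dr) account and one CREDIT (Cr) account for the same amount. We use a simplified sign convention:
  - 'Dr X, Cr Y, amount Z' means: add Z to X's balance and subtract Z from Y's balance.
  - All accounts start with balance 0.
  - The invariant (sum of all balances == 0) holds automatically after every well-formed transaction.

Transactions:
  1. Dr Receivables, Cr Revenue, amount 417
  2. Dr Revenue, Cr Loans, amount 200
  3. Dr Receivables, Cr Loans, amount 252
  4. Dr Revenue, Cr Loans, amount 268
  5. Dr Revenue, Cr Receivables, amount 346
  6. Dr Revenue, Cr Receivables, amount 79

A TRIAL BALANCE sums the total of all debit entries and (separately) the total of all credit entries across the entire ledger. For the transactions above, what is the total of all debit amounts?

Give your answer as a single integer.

Answer: 1562

Derivation:
Txn 1: debit+=417
Txn 2: debit+=200
Txn 3: debit+=252
Txn 4: debit+=268
Txn 5: debit+=346
Txn 6: debit+=79
Total debits = 1562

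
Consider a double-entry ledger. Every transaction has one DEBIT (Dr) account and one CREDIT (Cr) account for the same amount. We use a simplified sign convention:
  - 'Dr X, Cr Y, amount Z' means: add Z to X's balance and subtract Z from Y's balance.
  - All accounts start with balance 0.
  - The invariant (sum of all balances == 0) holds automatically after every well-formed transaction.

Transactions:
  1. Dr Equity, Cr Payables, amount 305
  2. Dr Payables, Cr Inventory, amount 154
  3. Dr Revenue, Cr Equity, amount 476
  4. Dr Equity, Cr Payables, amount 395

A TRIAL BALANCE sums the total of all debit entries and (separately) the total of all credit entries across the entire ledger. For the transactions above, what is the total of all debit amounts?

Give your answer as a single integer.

Answer: 1330

Derivation:
Txn 1: debit+=305
Txn 2: debit+=154
Txn 3: debit+=476
Txn 4: debit+=395
Total debits = 1330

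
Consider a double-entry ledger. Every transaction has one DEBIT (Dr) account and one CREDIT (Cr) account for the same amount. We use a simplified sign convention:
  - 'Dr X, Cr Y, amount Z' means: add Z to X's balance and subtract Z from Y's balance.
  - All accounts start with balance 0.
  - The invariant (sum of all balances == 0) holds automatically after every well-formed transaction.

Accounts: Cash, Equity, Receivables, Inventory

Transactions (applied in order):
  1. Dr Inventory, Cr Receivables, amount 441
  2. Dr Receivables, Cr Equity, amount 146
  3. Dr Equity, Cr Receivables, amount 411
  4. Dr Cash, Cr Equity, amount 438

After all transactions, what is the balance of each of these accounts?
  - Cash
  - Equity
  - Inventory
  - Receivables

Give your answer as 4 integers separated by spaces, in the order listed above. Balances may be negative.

Answer: 438 -173 441 -706

Derivation:
After txn 1 (Dr Inventory, Cr Receivables, amount 441): Inventory=441 Receivables=-441
After txn 2 (Dr Receivables, Cr Equity, amount 146): Equity=-146 Inventory=441 Receivables=-295
After txn 3 (Dr Equity, Cr Receivables, amount 411): Equity=265 Inventory=441 Receivables=-706
After txn 4 (Dr Cash, Cr Equity, amount 438): Cash=438 Equity=-173 Inventory=441 Receivables=-706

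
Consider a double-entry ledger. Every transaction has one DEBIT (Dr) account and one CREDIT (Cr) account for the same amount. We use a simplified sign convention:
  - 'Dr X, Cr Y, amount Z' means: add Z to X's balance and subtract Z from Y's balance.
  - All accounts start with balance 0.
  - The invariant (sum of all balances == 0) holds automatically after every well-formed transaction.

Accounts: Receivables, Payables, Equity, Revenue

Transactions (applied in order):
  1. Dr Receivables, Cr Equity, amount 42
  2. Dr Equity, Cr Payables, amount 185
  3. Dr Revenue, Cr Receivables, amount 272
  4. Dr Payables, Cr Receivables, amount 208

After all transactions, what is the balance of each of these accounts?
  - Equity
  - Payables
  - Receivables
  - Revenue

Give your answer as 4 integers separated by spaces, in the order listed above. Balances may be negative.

After txn 1 (Dr Receivables, Cr Equity, amount 42): Equity=-42 Receivables=42
After txn 2 (Dr Equity, Cr Payables, amount 185): Equity=143 Payables=-185 Receivables=42
After txn 3 (Dr Revenue, Cr Receivables, amount 272): Equity=143 Payables=-185 Receivables=-230 Revenue=272
After txn 4 (Dr Payables, Cr Receivables, amount 208): Equity=143 Payables=23 Receivables=-438 Revenue=272

Answer: 143 23 -438 272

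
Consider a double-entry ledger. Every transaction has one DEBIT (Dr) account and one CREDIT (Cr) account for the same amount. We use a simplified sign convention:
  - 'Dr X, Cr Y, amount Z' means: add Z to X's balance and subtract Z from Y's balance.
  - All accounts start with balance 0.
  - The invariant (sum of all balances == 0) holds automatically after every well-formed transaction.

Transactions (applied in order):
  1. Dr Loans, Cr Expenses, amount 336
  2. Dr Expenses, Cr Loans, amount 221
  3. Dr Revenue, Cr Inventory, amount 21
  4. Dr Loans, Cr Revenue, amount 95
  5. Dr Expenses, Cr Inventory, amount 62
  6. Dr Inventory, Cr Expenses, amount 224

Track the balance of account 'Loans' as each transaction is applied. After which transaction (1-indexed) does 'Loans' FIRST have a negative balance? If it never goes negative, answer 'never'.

Answer: never

Derivation:
After txn 1: Loans=336
After txn 2: Loans=115
After txn 3: Loans=115
After txn 4: Loans=210
After txn 5: Loans=210
After txn 6: Loans=210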